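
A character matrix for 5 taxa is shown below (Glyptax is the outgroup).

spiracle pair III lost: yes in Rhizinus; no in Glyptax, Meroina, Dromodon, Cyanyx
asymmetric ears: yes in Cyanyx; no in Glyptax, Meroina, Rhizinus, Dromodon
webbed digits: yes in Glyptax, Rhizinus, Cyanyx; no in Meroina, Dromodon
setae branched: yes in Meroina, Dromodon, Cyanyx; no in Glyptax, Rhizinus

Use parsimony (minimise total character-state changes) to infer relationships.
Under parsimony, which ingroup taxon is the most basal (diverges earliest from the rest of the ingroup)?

Rhizinus

Character polarity is set by the outgroup: the derived state is whichever differs from the outgroup's state, so for webbed digits the derived state is 'no', and for the remaining characters it is 'yes'.
spiracle pair III lost: derived state 'yes' in Rhizinus only — an autapomorphy, so it tells us nothing about relationships among taxa.
asymmetric ears: derived state 'yes' in Cyanyx only — an autapomorphy, so it tells us nothing about relationships among taxa.
webbed digits (derived state 'no') is shared by Dromodon and Meroina — a synapomorphy uniting that clade.
setae branched (derived state 'yes') is shared by Cyanyx, Dromodon, and Meroina — a synapomorphy uniting that clade.
Most parsimonious ingroup topology: (((Meroina,Dromodon),Cyanyx),Rhizinus).
Rhizinus is sister to the clade containing all other ingroup taxa, so it is the earliest-diverging (most basal) ingroup lineage.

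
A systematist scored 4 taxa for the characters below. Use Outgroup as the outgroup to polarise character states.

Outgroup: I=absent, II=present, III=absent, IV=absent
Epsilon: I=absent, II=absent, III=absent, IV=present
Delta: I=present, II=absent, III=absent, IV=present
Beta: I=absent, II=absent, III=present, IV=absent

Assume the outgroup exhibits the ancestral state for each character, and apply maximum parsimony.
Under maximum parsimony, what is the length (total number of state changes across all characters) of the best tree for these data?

4

Character polarity is set by the outgroup: the derived state is whichever differs from the outgroup's state, so for II the derived state is 'absent', and for the remaining characters it is 'present'.
I: derived state 'present' in Delta only — an autapomorphy, so it tells us nothing about relationships among taxa.
II (derived state 'absent') is shared by all ingroup taxa — unites the whole ingroup.
III (derived state 'present') is unique to Beta (autapomorphy; uninformative for grouping).
IV: derived state 'present' in Delta and Epsilon only — synapomorphy for {Delta, Epsilon}.
Most parsimonious ingroup topology: ((Epsilon,Delta),Beta).
Changes per character on this tree: I: 1; II: 1; III: 1; IV: 1.
Total = 4.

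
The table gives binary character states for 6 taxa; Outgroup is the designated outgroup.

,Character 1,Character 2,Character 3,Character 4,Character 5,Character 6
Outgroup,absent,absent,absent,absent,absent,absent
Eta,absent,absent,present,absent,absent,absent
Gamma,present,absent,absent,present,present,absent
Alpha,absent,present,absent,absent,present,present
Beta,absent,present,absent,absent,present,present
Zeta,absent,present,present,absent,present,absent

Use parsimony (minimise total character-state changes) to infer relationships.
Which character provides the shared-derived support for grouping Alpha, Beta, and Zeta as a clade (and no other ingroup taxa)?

Character 2

The outgroup has state 'absent' for every character, so 'present' is the derived state throughout.
Character 1 (derived state 'present') is unique to Gamma (autapomorphy; uninformative for grouping).
Character 2 (derived state 'present') is shared by Alpha, Beta, and Zeta — a synapomorphy uniting that clade.
Character 3 groups Eta and Zeta, which is incompatible with the clades supported by the remaining characters; treating it as convergent (homoplasy) costs fewer steps than any alternative tree.
Character 4 (derived state 'present') is unique to Gamma (autapomorphy; uninformative for grouping).
Character 5 (derived state 'present') is shared by Alpha, Beta, Gamma, and Zeta — a synapomorphy uniting that clade.
Only Alpha and Beta show the derived state 'present' for Character 6, supporting them as a clade.
Most parsimonious ingroup topology: (Eta,(Gamma,((Alpha,Beta),Zeta))).
The clade {Alpha, Beta, Zeta} is supported by Character 2: its derived state 'present' occurs in exactly those taxa and in no other taxon (including the outgroup).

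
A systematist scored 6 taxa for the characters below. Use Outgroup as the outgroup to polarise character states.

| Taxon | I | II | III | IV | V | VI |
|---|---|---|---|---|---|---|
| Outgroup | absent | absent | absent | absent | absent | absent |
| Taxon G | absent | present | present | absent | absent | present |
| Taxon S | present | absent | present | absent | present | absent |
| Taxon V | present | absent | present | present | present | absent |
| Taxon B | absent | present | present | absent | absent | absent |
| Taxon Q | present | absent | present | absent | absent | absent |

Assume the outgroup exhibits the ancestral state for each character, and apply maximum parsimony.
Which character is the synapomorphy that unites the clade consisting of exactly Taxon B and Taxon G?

II

The outgroup has state 'absent' for every character, so 'present' is the derived state throughout.
I: derived state 'present' in Taxon Q, Taxon S, and Taxon V only — synapomorphy for {Taxon Q, Taxon S, Taxon V}.
II (derived state 'present') is shared by Taxon B and Taxon G — a synapomorphy uniting that clade.
III (derived state 'present') is shared by all ingroup taxa — unites the whole ingroup.
IV (derived state 'present') is unique to Taxon V (autapomorphy; uninformative for grouping).
V (derived state 'present') is shared by Taxon S and Taxon V — a synapomorphy uniting that clade.
VI: derived state 'present' in Taxon G only — an autapomorphy, so it tells us nothing about relationships among taxa.
Most parsimonious ingroup topology: ((Taxon G,Taxon B),((Taxon S,Taxon V),Taxon Q)).
The clade {Taxon B, Taxon G} is supported by II: its derived state 'present' occurs in exactly those taxa and in no other taxon (including the outgroup).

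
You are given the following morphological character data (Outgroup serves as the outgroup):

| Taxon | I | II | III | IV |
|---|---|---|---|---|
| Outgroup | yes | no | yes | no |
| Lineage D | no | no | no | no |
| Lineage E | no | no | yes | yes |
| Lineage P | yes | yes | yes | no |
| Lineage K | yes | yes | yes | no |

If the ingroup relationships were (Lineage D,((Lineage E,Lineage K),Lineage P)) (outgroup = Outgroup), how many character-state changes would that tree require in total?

Map each character onto (Lineage D,((Lineage E,Lineage K),Lineage P)) (rooted by Outgroup) and count the minimum state changes it requires (Fitch parsimony):
I: 2; II: 2; III: 1; IV: 1.
Total tree length = 6.

6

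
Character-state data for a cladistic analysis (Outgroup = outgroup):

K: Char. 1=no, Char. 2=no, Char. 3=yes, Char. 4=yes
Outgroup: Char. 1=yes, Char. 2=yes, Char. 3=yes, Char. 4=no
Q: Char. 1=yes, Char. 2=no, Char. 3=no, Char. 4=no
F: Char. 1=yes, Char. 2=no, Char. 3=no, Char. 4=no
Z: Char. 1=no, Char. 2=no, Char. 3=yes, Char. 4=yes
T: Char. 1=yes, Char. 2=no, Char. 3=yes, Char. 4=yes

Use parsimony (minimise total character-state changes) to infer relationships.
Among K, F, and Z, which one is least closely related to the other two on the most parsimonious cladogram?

Character polarity is set by the outgroup: the derived state is whichever differs from the outgroup's state, so for Char. 1, Char. 2, Char. 3 the derived state is 'no', and for the remaining characters it is 'yes'.
Char. 1 (derived state 'no') is shared by K and Z — a synapomorphy uniting that clade.
All ingroup taxa share the derived state 'no' for Char. 2; it defines the ingroup but does not resolve relationships within it.
Char. 3: derived state 'no' in F and Q only — synapomorphy for {F, Q}.
Char. 4: derived state 'yes' in K, T, and Z only — synapomorphy for {K, T, Z}.
Most parsimonious ingroup topology: (((Z,K),T),(Q,F)).
Z and K share a more recent common ancestor with each other than either does with F, so F is the least closely related of the three.

F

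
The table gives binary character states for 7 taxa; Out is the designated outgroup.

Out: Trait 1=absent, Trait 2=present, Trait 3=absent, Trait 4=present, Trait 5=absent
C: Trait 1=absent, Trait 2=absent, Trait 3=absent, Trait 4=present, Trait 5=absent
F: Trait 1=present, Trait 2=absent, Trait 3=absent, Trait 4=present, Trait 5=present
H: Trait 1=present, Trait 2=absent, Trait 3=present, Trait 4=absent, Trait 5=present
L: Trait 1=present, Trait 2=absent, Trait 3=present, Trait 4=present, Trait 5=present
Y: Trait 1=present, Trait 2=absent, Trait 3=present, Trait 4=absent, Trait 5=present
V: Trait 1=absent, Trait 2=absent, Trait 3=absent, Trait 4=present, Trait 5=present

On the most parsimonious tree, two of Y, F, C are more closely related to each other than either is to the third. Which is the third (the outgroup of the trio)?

C

Character polarity is set by the outgroup: the derived state is whichever differs from the outgroup's state, so for Trait 2, Trait 4 the derived state is 'absent', and for the remaining characters it is 'present'.
Trait 1: derived state 'present' in F, H, L, and Y only — synapomorphy for {F, H, L, Y}.
All ingroup taxa share the derived state 'absent' for Trait 2; it defines the ingroup but does not resolve relationships within it.
Only H, L, and Y show the derived state 'present' for Trait 3, supporting them as a clade.
Trait 4: derived state 'absent' in H and Y only — synapomorphy for {H, Y}.
Only F, H, L, V, and Y show the derived state 'present' for Trait 5, supporting them as a clade.
Most parsimonious ingroup topology: (C,((F,((H,Y),L)),V)).
F and Y share a more recent common ancestor with each other than either does with C, so C is the least closely related of the three.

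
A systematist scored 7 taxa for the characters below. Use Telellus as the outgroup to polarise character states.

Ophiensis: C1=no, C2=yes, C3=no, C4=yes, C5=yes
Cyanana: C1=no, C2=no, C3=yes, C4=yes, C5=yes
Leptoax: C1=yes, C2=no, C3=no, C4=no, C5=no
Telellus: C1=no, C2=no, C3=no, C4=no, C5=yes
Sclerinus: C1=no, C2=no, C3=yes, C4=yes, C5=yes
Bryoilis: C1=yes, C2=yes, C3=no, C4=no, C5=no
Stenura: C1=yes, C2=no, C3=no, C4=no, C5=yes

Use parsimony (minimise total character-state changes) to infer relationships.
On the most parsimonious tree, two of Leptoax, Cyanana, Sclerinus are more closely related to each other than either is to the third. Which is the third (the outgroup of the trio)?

Leptoax

Character polarity is set by the outgroup: the derived state is whichever differs from the outgroup's state, so for C5 the derived state is 'no', and for the remaining characters it is 'yes'.
Only Bryoilis, Leptoax, and Stenura show the derived state 'yes' for C1, supporting them as a clade.
C2 groups Bryoilis and Ophiensis, which is incompatible with the clades supported by the remaining characters; treating it as convergent (homoplasy) costs fewer steps than any alternative tree.
Only Cyanana and Sclerinus show the derived state 'yes' for C3, supporting them as a clade.
Only Cyanana, Ophiensis, and Sclerinus show the derived state 'yes' for C4, supporting them as a clade.
C5: derived state 'no' in Bryoilis and Leptoax only — synapomorphy for {Bryoilis, Leptoax}.
Most parsimonious ingroup topology: (((Sclerinus,Cyanana),Ophiensis),(Stenura,(Bryoilis,Leptoax))).
Cyanana and Sclerinus share a more recent common ancestor with each other than either does with Leptoax, so Leptoax is the least closely related of the three.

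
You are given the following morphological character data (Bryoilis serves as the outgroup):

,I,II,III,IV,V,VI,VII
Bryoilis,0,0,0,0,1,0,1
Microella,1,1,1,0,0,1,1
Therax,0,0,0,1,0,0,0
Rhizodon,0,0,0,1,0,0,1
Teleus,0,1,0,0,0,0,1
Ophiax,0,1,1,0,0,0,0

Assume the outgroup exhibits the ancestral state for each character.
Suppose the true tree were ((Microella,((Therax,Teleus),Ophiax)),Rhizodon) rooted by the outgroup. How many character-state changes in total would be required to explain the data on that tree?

11

Map each character onto ((Microella,((Therax,Teleus),Ophiax)),Rhizodon) (rooted by Bryoilis) and count the minimum state changes it requires (Fitch parsimony):
I: 1; II: 2; III: 2; IV: 2; V: 1; VI: 1; VII: 2.
Total tree length = 11.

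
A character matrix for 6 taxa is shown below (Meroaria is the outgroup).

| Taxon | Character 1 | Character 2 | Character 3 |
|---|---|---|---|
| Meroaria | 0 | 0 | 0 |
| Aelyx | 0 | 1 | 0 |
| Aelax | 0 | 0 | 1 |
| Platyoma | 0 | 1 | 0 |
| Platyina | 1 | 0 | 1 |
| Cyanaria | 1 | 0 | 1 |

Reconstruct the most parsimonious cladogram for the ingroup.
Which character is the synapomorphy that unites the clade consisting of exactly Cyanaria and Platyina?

Character 1

The outgroup has state '0' for every character, so '1' is the derived state throughout.
Only Cyanaria and Platyina show the derived state '1' for Character 1, supporting them as a clade.
Character 2 (derived state '1') is shared by Aelyx and Platyoma — a synapomorphy uniting that clade.
Character 3 (derived state '1') is shared by Aelax, Cyanaria, and Platyina — a synapomorphy uniting that clade.
Most parsimonious ingroup topology: ((Aelyx,Platyoma),(Aelax,(Platyina,Cyanaria))).
The clade {Cyanaria, Platyina} is supported by Character 1: its derived state '1' occurs in exactly those taxa and in no other taxon (including the outgroup).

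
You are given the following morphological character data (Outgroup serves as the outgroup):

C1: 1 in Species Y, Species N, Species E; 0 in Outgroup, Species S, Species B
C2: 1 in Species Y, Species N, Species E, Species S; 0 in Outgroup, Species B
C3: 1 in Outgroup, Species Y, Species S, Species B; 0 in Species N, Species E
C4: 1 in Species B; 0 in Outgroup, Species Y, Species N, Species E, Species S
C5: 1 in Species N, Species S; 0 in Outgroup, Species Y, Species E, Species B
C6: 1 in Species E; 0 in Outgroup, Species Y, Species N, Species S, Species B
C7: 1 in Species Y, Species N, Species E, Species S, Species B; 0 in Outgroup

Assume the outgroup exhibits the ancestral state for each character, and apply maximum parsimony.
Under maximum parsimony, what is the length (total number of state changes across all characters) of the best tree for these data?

Character polarity is set by the outgroup: the derived state is whichever differs from the outgroup's state, so for C3 the derived state is '0', and for the remaining characters it is '1'.
C1: derived state '1' in Species E, Species N, and Species Y only — synapomorphy for {Species E, Species N, Species Y}.
Only Species E, Species N, Species S, and Species Y show the derived state '1' for C2, supporting them as a clade.
C3: derived state '0' in Species E and Species N only — synapomorphy for {Species E, Species N}.
C4 (derived state '1') is unique to Species B (autapomorphy; uninformative for grouping).
C5 groups Species N and Species S, which is incompatible with the clades supported by the remaining characters; treating it as convergent (homoplasy) costs fewer steps than any alternative tree.
C6 (derived state '1') is unique to Species E (autapomorphy; uninformative for grouping).
C7 (derived state '1') is shared by all ingroup taxa — unites the whole ingroup.
Most parsimonious ingroup topology: (((Species Y,(Species N,Species E)),Species S),Species B).
Changes per character on this tree: C1: 1; C2: 1; C3: 1; C4: 1; C5: 2; C6: 1; C7: 1.
Total = 8.

8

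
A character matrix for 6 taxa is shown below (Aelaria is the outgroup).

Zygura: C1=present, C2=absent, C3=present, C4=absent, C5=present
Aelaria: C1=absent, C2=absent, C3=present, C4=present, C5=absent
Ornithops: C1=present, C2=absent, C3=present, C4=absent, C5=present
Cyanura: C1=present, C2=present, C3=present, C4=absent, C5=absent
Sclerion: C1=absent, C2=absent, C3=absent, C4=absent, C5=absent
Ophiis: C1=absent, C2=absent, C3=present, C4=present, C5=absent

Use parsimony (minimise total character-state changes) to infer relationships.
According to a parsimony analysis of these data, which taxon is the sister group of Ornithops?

Zygura

Character polarity is set by the outgroup: the derived state is whichever differs from the outgroup's state, so for C3, C4 the derived state is 'absent', and for the remaining characters it is 'present'.
Only Cyanura, Ornithops, and Zygura show the derived state 'present' for C1, supporting them as a clade.
C2: derived state 'present' in Cyanura only — an autapomorphy, so it tells us nothing about relationships among taxa.
C3: derived state 'absent' in Sclerion only — an autapomorphy, so it tells us nothing about relationships among taxa.
C4 (derived state 'absent') is shared by Cyanura, Ornithops, Sclerion, and Zygura — a synapomorphy uniting that clade.
C5: derived state 'present' in Ornithops and Zygura only — synapomorphy for {Ornithops, Zygura}.
Most parsimonious ingroup topology: ((((Zygura,Ornithops),Cyanura),Sclerion),Ophiis).
Ornithops and Zygura form a cherry on this tree, so they are sister taxa.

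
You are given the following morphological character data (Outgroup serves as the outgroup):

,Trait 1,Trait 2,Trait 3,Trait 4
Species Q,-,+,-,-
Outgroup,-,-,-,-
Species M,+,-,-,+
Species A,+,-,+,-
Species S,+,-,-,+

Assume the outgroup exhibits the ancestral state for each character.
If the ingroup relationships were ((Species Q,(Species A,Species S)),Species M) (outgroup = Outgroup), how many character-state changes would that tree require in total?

6

Map each character onto ((Species Q,(Species A,Species S)),Species M) (rooted by Outgroup) and count the minimum state changes it requires (Fitch parsimony):
Trait 1: 2; Trait 2: 1; Trait 3: 1; Trait 4: 2.
Total tree length = 6.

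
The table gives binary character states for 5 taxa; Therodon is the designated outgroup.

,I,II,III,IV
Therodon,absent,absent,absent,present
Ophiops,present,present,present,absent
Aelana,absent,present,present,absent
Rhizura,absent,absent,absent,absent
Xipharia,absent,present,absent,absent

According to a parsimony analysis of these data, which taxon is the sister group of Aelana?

Ophiops

Character polarity is set by the outgroup: the derived state is whichever differs from the outgroup's state, so for IV the derived state is 'absent', and for the remaining characters it is 'present'.
I (derived state 'present') is unique to Ophiops (autapomorphy; uninformative for grouping).
Only Aelana, Ophiops, and Xipharia show the derived state 'present' for II, supporting them as a clade.
III: derived state 'present' in Aelana and Ophiops only — synapomorphy for {Aelana, Ophiops}.
All ingroup taxa share the derived state 'absent' for IV; it defines the ingroup but does not resolve relationships within it.
Most parsimonious ingroup topology: (((Ophiops,Aelana),Xipharia),Rhizura).
Aelana and Ophiops form a cherry on this tree, so they are sister taxa.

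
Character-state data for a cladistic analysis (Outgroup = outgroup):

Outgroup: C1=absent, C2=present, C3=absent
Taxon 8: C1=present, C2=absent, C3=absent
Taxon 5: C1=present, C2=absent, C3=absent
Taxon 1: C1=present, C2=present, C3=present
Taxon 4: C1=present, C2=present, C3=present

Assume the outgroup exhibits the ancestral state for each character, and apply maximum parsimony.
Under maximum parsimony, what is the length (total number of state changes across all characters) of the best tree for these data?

3

Character polarity is set by the outgroup: the derived state is whichever differs from the outgroup's state, so for C2 the derived state is 'absent', and for the remaining characters it is 'present'.
All ingroup taxa share the derived state 'present' for C1; it defines the ingroup but does not resolve relationships within it.
C2: derived state 'absent' in Taxon 5 and Taxon 8 only — synapomorphy for {Taxon 5, Taxon 8}.
C3: derived state 'present' in Taxon 1 and Taxon 4 only — synapomorphy for {Taxon 1, Taxon 4}.
Most parsimonious ingroup topology: ((Taxon 8,Taxon 5),(Taxon 1,Taxon 4)).
Changes per character on this tree: C1: 1; C2: 1; C3: 1.
Total = 3.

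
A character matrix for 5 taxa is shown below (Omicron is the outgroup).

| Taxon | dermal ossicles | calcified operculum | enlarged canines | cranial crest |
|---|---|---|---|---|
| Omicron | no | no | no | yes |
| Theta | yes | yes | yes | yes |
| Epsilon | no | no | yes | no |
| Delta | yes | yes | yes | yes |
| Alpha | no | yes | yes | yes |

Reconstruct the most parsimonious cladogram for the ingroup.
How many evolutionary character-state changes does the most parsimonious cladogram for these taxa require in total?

Character polarity is set by the outgroup: the derived state is whichever differs from the outgroup's state, so for cranial crest the derived state is 'no', and for the remaining characters it is 'yes'.
Only Delta and Theta show the derived state 'yes' for dermal ossicles, supporting them as a clade.
Only Alpha, Delta, and Theta show the derived state 'yes' for calcified operculum, supporting them as a clade.
All ingroup taxa share the derived state 'yes' for enlarged canines; it defines the ingroup but does not resolve relationships within it.
cranial crest (derived state 'no') is unique to Epsilon (autapomorphy; uninformative for grouping).
Most parsimonious ingroup topology: (((Theta,Delta),Alpha),Epsilon).
Changes per character on this tree: dermal ossicles: 1; calcified operculum: 1; enlarged canines: 1; cranial crest: 1.
Total = 4.

4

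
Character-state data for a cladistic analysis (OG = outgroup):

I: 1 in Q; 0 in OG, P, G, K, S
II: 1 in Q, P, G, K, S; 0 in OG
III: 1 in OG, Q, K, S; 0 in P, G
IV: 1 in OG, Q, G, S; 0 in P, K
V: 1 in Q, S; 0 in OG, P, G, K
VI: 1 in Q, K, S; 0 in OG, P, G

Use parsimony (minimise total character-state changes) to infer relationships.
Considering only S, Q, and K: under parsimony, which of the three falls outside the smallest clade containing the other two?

K

Character polarity is set by the outgroup: the derived state is whichever differs from the outgroup's state, so for III, IV the derived state is '0', and for the remaining characters it is '1'.
I (derived state '1') is unique to Q (autapomorphy; uninformative for grouping).
All ingroup taxa share the derived state '1' for II; it defines the ingroup but does not resolve relationships within it.
Only G and P show the derived state '0' for III, supporting them as a clade.
IV groups K and P, which is incompatible with the clades supported by the remaining characters; treating it as convergent (homoplasy) costs fewer steps than any alternative tree.
V: derived state '1' in Q and S only — synapomorphy for {Q, S}.
VI: derived state '1' in K, Q, and S only — synapomorphy for {K, Q, S}.
Most parsimonious ingroup topology: (((Q,S),K),(P,G)).
S and Q share a more recent common ancestor with each other than either does with K, so K is the least closely related of the three.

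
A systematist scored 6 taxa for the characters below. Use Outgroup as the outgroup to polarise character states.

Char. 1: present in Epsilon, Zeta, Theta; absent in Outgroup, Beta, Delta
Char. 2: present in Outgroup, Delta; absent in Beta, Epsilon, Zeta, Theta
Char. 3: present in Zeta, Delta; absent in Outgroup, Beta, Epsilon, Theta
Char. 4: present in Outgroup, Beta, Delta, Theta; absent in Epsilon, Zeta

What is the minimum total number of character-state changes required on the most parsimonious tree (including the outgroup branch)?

5

Character polarity is set by the outgroup: the derived state is whichever differs from the outgroup's state, so for Char. 2, Char. 4 the derived state is 'absent', and for the remaining characters it is 'present'.
Only Epsilon, Theta, and Zeta show the derived state 'present' for Char. 1, supporting them as a clade.
Char. 2 (derived state 'absent') is shared by Beta, Epsilon, Theta, and Zeta — a synapomorphy uniting that clade.
Char. 3 (state 'present') occurs in Delta and Zeta but conflicts with the nesting implied by the other characters — most parsimoniously interpreted as homoplasy.
Char. 4: derived state 'absent' in Epsilon and Zeta only — synapomorphy for {Epsilon, Zeta}.
Most parsimonious ingroup topology: ((Beta,((Epsilon,Zeta),Theta)),Delta).
Changes per character on this tree: Char. 1: 1; Char. 2: 1; Char. 3: 2; Char. 4: 1.
Total = 5.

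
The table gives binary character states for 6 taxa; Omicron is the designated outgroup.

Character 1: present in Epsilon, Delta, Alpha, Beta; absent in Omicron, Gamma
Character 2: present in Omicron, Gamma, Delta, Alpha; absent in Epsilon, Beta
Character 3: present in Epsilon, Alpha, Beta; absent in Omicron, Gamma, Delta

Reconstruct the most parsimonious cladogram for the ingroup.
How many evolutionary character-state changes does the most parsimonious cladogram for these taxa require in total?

Character polarity is set by the outgroup: the derived state is whichever differs from the outgroup's state, so for Character 2 the derived state is 'absent', and for the remaining characters it is 'present'.
Only Alpha, Beta, Delta, and Epsilon show the derived state 'present' for Character 1, supporting them as a clade.
Character 2 (derived state 'absent') is shared by Beta and Epsilon — a synapomorphy uniting that clade.
Character 3: derived state 'present' in Alpha, Beta, and Epsilon only — synapomorphy for {Alpha, Beta, Epsilon}.
Most parsimonious ingroup topology: ((((Epsilon,Beta),Alpha),Delta),Gamma).
Changes per character on this tree: Character 1: 1; Character 2: 1; Character 3: 1.
Total = 3.

3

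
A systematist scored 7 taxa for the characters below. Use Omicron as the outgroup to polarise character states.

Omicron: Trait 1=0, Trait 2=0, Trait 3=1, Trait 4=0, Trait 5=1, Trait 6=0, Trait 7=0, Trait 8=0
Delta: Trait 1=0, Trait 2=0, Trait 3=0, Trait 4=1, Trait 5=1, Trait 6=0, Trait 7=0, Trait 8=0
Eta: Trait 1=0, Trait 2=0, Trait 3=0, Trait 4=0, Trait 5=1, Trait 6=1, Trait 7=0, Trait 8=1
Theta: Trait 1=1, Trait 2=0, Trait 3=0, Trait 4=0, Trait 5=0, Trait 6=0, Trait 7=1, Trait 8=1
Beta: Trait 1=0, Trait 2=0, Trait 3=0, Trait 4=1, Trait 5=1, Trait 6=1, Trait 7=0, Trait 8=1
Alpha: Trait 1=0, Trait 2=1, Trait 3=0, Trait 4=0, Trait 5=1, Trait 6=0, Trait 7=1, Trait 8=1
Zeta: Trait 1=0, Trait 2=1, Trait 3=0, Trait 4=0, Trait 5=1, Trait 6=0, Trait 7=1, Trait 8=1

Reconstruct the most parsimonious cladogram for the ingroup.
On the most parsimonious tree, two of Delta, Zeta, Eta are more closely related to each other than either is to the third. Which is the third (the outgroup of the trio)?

Delta

Character polarity is set by the outgroup: the derived state is whichever differs from the outgroup's state, so for Trait 3, Trait 5 the derived state is '0', and for the remaining characters it is '1'.
Trait 1 (derived state '1') is unique to Theta (autapomorphy; uninformative for grouping).
Trait 2: derived state '1' in Alpha and Zeta only — synapomorphy for {Alpha, Zeta}.
All ingroup taxa share the derived state '0' for Trait 3; it defines the ingroup but does not resolve relationships within it.
Trait 4 groups Beta and Delta, which is incompatible with the clades supported by the remaining characters; treating it as convergent (homoplasy) costs fewer steps than any alternative tree.
Trait 5 (derived state '0') is unique to Theta (autapomorphy; uninformative for grouping).
Only Beta and Eta show the derived state '1' for Trait 6, supporting them as a clade.
Trait 7: derived state '1' in Alpha, Theta, and Zeta only — synapomorphy for {Alpha, Theta, Zeta}.
Only Alpha, Beta, Eta, Theta, and Zeta show the derived state '1' for Trait 8, supporting them as a clade.
Most parsimonious ingroup topology: (Delta,((Eta,Beta),(Theta,(Alpha,Zeta)))).
Eta and Zeta share a more recent common ancestor with each other than either does with Delta, so Delta is the least closely related of the three.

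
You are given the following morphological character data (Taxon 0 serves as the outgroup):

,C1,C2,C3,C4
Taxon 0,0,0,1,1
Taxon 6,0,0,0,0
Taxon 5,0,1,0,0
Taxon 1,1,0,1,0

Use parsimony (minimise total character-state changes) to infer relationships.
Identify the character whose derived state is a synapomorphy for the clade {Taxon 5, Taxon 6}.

C3

Character polarity is set by the outgroup: the derived state is whichever differs from the outgroup's state, so for C3, C4 the derived state is '0', and for the remaining characters it is '1'.
C1 (derived state '1') is unique to Taxon 1 (autapomorphy; uninformative for grouping).
C2: derived state '1' in Taxon 5 only — an autapomorphy, so it tells us nothing about relationships among taxa.
C3 (derived state '0') is shared by Taxon 5 and Taxon 6 — a synapomorphy uniting that clade.
C4 (derived state '0') is shared by all ingroup taxa — unites the whole ingroup.
Most parsimonious ingroup topology: ((Taxon 6,Taxon 5),Taxon 1).
The clade {Taxon 5, Taxon 6} is supported by C3: its derived state '0' occurs in exactly those taxa and in no other taxon (including the outgroup).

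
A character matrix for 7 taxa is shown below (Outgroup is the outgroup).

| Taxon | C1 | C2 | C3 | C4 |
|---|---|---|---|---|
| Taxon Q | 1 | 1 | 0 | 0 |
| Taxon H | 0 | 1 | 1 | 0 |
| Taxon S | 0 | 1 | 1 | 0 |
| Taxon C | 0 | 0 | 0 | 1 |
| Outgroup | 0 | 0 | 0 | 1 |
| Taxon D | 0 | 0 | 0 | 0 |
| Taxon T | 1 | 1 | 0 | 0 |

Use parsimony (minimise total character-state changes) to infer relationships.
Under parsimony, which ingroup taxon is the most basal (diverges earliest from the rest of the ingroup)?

Taxon C

Character polarity is set by the outgroup: the derived state is whichever differs from the outgroup's state, so for C4 the derived state is '0', and for the remaining characters it is '1'.
Only Taxon Q and Taxon T show the derived state '1' for C1, supporting them as a clade.
C2: derived state '1' in Taxon H, Taxon Q, Taxon S, and Taxon T only — synapomorphy for {Taxon H, Taxon Q, Taxon S, Taxon T}.
C3: derived state '1' in Taxon H and Taxon S only — synapomorphy for {Taxon H, Taxon S}.
C4: derived state '0' in Taxon D, Taxon H, Taxon Q, Taxon S, and Taxon T only — synapomorphy for {Taxon D, Taxon H, Taxon Q, Taxon S, Taxon T}.
Most parsimonious ingroup topology: (Taxon C,(((Taxon T,Taxon Q),(Taxon H,Taxon S)),Taxon D)).
Taxon C is sister to the clade containing all other ingroup taxa, so it is the earliest-diverging (most basal) ingroup lineage.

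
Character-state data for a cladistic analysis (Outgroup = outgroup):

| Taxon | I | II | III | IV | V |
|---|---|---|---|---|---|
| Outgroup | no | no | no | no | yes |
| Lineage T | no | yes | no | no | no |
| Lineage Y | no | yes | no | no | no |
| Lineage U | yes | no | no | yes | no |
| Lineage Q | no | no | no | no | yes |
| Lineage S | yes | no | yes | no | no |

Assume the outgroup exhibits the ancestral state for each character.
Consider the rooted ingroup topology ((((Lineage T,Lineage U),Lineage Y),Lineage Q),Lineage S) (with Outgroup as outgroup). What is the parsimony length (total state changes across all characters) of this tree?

8

Map each character onto ((((Lineage T,Lineage U),Lineage Y),Lineage Q),Lineage S) (rooted by Outgroup) and count the minimum state changes it requires (Fitch parsimony):
I: 2; II: 2; III: 1; IV: 1; V: 2.
Total tree length = 8.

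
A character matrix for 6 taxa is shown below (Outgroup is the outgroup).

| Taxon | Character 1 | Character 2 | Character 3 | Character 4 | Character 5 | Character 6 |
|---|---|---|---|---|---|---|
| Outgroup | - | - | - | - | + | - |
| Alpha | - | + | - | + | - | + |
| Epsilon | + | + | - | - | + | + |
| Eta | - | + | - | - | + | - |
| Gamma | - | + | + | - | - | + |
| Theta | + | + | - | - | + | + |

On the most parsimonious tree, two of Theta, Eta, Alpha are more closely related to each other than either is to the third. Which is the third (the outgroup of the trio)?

Character polarity is set by the outgroup: the derived state is whichever differs from the outgroup's state, so for Character 5 the derived state is '-', and for the remaining characters it is '+'.
Character 1: derived state '+' in Epsilon and Theta only — synapomorphy for {Epsilon, Theta}.
All ingroup taxa share the derived state '+' for Character 2; it defines the ingroup but does not resolve relationships within it.
Character 3: derived state '+' in Gamma only — an autapomorphy, so it tells us nothing about relationships among taxa.
Character 4: derived state '+' in Alpha only — an autapomorphy, so it tells us nothing about relationships among taxa.
Character 5 (derived state '-') is shared by Alpha and Gamma — a synapomorphy uniting that clade.
Character 6: derived state '+' in Alpha, Epsilon, Gamma, and Theta only — synapomorphy for {Alpha, Epsilon, Gamma, Theta}.
Most parsimonious ingroup topology: (((Epsilon,Theta),(Alpha,Gamma)),Eta).
Alpha and Theta share a more recent common ancestor with each other than either does with Eta, so Eta is the least closely related of the three.

Eta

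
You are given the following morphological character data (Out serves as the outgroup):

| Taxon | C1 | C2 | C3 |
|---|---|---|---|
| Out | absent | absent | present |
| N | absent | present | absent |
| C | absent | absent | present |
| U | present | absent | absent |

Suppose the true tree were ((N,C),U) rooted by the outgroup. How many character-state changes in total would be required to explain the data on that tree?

4

Map each character onto ((N,C),U) (rooted by Out) and count the minimum state changes it requires (Fitch parsimony):
C1: 1; C2: 1; C3: 2.
Total tree length = 4.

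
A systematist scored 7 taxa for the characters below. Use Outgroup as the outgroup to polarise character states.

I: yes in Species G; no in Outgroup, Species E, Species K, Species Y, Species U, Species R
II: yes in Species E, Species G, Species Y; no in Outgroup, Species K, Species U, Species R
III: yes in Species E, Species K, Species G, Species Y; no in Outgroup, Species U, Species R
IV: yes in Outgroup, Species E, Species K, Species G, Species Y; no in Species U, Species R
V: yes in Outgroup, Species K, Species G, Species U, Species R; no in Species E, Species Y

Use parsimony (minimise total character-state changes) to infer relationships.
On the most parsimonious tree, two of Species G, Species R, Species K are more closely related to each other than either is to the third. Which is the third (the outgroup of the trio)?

Character polarity is set by the outgroup: the derived state is whichever differs from the outgroup's state, so for IV, V the derived state is 'no', and for the remaining characters it is 'yes'.
I (derived state 'yes') is unique to Species G (autapomorphy; uninformative for grouping).
II (derived state 'yes') is shared by Species E, Species G, and Species Y — a synapomorphy uniting that clade.
III: derived state 'yes' in Species E, Species G, Species K, and Species Y only — synapomorphy for {Species E, Species G, Species K, Species Y}.
IV (derived state 'no') is shared by Species R and Species U — a synapomorphy uniting that clade.
V: derived state 'no' in Species E and Species Y only — synapomorphy for {Species E, Species Y}.
Most parsimonious ingroup topology: ((((Species E,Species Y),Species G),Species K),(Species R,Species U)).
Species K and Species G share a more recent common ancestor with each other than either does with Species R, so Species R is the least closely related of the three.

Species R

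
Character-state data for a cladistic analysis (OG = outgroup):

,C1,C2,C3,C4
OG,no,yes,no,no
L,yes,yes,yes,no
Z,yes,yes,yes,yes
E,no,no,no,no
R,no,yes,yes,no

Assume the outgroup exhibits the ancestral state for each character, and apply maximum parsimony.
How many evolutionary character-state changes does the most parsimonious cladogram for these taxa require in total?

Character polarity is set by the outgroup: the derived state is whichever differs from the outgroup's state, so for C2 the derived state is 'no', and for the remaining characters it is 'yes'.
Only L and Z show the derived state 'yes' for C1, supporting them as a clade.
C2 (derived state 'no') is unique to E (autapomorphy; uninformative for grouping).
C3: derived state 'yes' in L, R, and Z only — synapomorphy for {L, R, Z}.
C4 (derived state 'yes') is unique to Z (autapomorphy; uninformative for grouping).
Most parsimonious ingroup topology: (((L,Z),R),E).
Changes per character on this tree: C1: 1; C2: 1; C3: 1; C4: 1.
Total = 4.

4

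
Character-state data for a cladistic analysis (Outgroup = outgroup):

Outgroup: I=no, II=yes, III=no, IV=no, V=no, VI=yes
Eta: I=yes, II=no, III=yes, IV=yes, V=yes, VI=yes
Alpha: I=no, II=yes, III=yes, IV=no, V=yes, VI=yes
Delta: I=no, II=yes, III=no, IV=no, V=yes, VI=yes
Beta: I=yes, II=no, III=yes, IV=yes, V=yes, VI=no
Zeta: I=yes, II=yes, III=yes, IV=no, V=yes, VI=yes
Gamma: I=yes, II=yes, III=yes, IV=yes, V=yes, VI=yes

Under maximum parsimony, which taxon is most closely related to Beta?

Eta

Character polarity is set by the outgroup: the derived state is whichever differs from the outgroup's state, so for II, VI the derived state is 'no', and for the remaining characters it is 'yes'.
I: derived state 'yes' in Beta, Eta, Gamma, and Zeta only — synapomorphy for {Beta, Eta, Gamma, Zeta}.
II: derived state 'no' in Beta and Eta only — synapomorphy for {Beta, Eta}.
III: derived state 'yes' in Alpha, Beta, Eta, Gamma, and Zeta only — synapomorphy for {Alpha, Beta, Eta, Gamma, Zeta}.
IV: derived state 'yes' in Beta, Eta, and Gamma only — synapomorphy for {Beta, Eta, Gamma}.
All ingroup taxa share the derived state 'yes' for V; it defines the ingroup but does not resolve relationships within it.
VI: derived state 'no' in Beta only — an autapomorphy, so it tells us nothing about relationships among taxa.
Most parsimonious ingroup topology: (((((Eta,Beta),Gamma),Zeta),Alpha),Delta).
Beta and Eta form a cherry on this tree, so they are sister taxa.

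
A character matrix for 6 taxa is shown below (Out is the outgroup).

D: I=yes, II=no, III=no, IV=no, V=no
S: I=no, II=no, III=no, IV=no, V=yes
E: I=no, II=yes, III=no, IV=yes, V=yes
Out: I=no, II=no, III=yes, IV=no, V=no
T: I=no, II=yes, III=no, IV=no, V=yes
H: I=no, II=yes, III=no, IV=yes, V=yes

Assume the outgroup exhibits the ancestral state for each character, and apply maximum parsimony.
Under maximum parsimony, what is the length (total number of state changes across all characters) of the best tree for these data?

Character polarity is set by the outgroup: the derived state is whichever differs from the outgroup's state, so for III the derived state is 'no', and for the remaining characters it is 'yes'.
I (derived state 'yes') is unique to D (autapomorphy; uninformative for grouping).
II: derived state 'yes' in E, H, and T only — synapomorphy for {E, H, T}.
All ingroup taxa share the derived state 'no' for III; it defines the ingroup but does not resolve relationships within it.
IV: derived state 'yes' in E and H only — synapomorphy for {E, H}.
V (derived state 'yes') is shared by E, H, S, and T — a synapomorphy uniting that clade.
Most parsimonious ingroup topology: ((S,((H,E),T)),D).
Changes per character on this tree: I: 1; II: 1; III: 1; IV: 1; V: 1.
Total = 5.

5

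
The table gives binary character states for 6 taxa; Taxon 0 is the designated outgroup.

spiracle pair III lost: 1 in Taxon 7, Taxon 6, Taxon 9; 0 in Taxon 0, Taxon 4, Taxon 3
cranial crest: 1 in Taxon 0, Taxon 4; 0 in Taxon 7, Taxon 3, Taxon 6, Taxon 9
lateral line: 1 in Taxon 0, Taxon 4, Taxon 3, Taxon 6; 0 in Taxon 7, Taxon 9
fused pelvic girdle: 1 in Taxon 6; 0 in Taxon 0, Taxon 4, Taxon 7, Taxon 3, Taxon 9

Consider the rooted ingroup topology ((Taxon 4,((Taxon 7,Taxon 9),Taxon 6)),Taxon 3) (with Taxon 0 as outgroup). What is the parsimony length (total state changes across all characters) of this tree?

Map each character onto ((Taxon 4,((Taxon 7,Taxon 9),Taxon 6)),Taxon 3) (rooted by Taxon 0) and count the minimum state changes it requires (Fitch parsimony):
spiracle pair III lost: 1; cranial crest: 2; lateral line: 1; fused pelvic girdle: 1.
Total tree length = 5.

5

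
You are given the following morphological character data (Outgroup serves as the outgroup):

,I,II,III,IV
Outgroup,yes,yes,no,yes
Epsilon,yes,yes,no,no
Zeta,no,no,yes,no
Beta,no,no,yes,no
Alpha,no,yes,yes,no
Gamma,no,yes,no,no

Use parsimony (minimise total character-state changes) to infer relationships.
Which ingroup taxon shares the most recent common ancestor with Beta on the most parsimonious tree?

Character polarity is set by the outgroup: the derived state is whichever differs from the outgroup's state, so for I, II, IV the derived state is 'no', and for the remaining characters it is 'yes'.
Only Alpha, Beta, Gamma, and Zeta show the derived state 'no' for I, supporting them as a clade.
II: derived state 'no' in Beta and Zeta only — synapomorphy for {Beta, Zeta}.
Only Alpha, Beta, and Zeta show the derived state 'yes' for III, supporting them as a clade.
IV (derived state 'no') is shared by all ingroup taxa — unites the whole ingroup.
Most parsimonious ingroup topology: (Epsilon,(((Zeta,Beta),Alpha),Gamma)).
Beta and Zeta form a cherry on this tree, so they are sister taxa.

Zeta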